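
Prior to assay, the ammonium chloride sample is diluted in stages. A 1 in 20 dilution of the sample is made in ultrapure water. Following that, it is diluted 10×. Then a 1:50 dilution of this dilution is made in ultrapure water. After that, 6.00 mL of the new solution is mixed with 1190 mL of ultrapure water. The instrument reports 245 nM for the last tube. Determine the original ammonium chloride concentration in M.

0.488 M

Overall dilution factor = 20 × 10 × 50 × 199.3 = 1.99 × 10⁶.
Original = 245 nM × 1.99 × 10⁶ = 4.88 × 10⁸ nM = 0.488 M.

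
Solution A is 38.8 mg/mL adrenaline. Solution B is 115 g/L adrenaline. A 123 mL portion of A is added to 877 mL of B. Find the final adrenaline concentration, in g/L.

106 g/L

C_B = 115 g/L = 115 mg/mL.
C_mix = (C_A·V_A + C_B·V_B)/(V_A + V_B) = (38.8×123 + 115×877) / 1000 = 106 mg/mL = 106 g/L.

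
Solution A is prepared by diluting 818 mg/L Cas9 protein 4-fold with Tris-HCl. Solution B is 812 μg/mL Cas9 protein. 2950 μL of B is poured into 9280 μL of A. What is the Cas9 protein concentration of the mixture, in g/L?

C_A = 818 mg/L / 4 = 204 mg/L.
C_B = 812 μg/mL = 812 mg/L.
C_mix = (C_A·V_A + C_B·V_B)/(V_A + V_B) = (204×9280 + 812×2950) / 12230 = 351 mg/L = 0.351 g/L.

0.351 g/L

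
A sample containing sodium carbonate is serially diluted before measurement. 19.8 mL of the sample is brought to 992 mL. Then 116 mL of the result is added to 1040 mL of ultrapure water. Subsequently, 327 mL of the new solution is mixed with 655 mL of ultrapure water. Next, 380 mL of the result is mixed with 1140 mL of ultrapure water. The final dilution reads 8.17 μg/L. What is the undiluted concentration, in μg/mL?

Overall dilution factor = 50.10 × 9.966 × 3.003 × 4 = 5997.
Original = 8.17 μg/L × 5997 = 4.90 × 10⁴ μg/L = 49.0 μg/mL.

49.0 μg/mL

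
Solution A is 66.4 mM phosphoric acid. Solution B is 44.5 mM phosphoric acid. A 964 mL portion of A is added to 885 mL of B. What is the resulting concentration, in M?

0.0559 M

C_mix = (C_A·V_A + C_B·V_B)/(V_A + V_B) = (66.4×964 + 44.5×885) / 1849 = 55.9 mM = 0.0559 M.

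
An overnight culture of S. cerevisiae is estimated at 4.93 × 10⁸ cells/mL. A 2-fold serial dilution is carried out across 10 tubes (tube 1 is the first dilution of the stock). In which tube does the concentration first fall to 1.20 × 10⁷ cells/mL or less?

tube 6

Tube n has concentration 4.93 × 10⁸ cells/mL / 2ⁿ.
Need 2ⁿ ≥ 4.93 × 10⁸ cells/mL / 1.20 × 10⁷ cells/mL = 41.1, so n ≥ 5.36.
First such tube: n = 6.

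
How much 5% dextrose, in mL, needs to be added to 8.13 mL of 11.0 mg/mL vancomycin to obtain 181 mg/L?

181 mg/L = 0.181 mg/mL.
V₂ = C₁V₁/C₂ = 11.0 × 8.13 / 0.181 = 494 mL.
Diluent to add = V₂ − V₁ = 494 − 8.13 = 486 mL.

486 mL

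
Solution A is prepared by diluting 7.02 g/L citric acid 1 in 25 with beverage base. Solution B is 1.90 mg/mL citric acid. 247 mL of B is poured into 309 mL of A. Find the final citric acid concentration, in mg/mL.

1.00 mg/mL

C_A = 7.02 g/L / 25 = 0.281 g/L.
C_B = 1.90 mg/mL = 1.90 g/L.
C_mix = (C_A·V_A + C_B·V_B)/(V_A + V_B) = (0.281×309 + 1.90×247) / 556.0 = 1.00 g/L = 1.00 mg/mL.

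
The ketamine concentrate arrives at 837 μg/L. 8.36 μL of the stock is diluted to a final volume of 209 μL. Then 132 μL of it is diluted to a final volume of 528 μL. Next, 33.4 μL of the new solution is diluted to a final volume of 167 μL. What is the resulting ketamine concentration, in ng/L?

Overall dilution factor = 25 × 4 × 5 = 500.
837 μg/L / 500 = 1.67 μg/L = 1670 ng/L.

1670 ng/L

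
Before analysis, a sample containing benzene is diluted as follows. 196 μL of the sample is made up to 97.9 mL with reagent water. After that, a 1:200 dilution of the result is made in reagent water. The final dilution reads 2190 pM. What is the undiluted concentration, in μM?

Overall dilution factor = 499.5 × 200 = 9.99 × 10⁴.
Original = 2190 pM × 9.99 × 10⁴ = 2.19 × 10⁸ pM = 219 μM.

219 μM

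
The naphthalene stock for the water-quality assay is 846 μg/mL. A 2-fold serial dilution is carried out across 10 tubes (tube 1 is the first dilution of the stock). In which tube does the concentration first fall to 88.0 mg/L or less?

Tube n has concentration 846 μg/mL / 2ⁿ.
Need 2ⁿ ≥ 846 μg/mL / 88.0 mg/L = 9.61, so n ≥ 3.27.
First such tube: n = 4.

tube 4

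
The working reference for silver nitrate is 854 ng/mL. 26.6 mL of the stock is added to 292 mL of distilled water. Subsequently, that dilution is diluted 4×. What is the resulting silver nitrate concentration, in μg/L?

Overall dilution factor = 11.98 × 4 = 47.9.
854 ng/mL / 47.9 = 17.8 ng/mL = 17.8 μg/L.

17.8 μg/L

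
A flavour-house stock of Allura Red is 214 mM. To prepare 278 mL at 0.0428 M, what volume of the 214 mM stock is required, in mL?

0.0428 M = 42.8 mM.
V₁ = C₂V₂/C₁ = 42.8 × 278 / 214 = 55.6 mL.

55.6 mL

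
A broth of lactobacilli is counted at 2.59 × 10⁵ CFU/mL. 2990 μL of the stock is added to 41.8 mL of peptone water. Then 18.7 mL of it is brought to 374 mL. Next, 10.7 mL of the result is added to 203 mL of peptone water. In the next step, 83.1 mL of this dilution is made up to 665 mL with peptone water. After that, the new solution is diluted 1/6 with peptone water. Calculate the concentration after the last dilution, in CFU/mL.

Overall dilution factor = 14.98 × 20 × 19.97 × 8.002 × 6 = 2.87 × 10⁵.
2.59 × 10⁵ CFU/mL / 2.87 × 10⁵ = 0.902 CFU/mL.

0.902 CFU/mL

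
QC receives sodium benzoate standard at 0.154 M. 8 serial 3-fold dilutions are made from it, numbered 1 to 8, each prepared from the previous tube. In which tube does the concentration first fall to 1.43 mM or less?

tube 5

Tube n has concentration 0.154 M / 3ⁿ.
Need 3ⁿ ≥ 0.154 M / 1.43 mM = 108, so n ≥ 4.26.
First such tube: n = 5.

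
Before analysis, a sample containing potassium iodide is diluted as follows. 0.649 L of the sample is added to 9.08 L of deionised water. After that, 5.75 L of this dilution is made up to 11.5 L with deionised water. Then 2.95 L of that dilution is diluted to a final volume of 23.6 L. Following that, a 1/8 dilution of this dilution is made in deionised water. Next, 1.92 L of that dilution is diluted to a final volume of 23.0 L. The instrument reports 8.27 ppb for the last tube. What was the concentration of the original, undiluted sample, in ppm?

Overall dilution factor = 14.99 × 2 × 8 × 8 × 11.98 = 2.30 × 10⁴.
Original = 8.27 ppb × 2.30 × 10⁴ = 1.90 × 10⁵ ppb = 190 ppm.

190 ppm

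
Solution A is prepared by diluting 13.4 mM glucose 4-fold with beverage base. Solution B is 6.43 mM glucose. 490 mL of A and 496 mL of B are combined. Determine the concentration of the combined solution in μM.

4900 μM

C_A = 13.4 mM / 4 = 3.35 mM.
C_mix = (C_A·V_A + C_B·V_B)/(V_A + V_B) = (3.35×490 + 6.43×496) / 986.0 = 4.90 mM = 4900 μM.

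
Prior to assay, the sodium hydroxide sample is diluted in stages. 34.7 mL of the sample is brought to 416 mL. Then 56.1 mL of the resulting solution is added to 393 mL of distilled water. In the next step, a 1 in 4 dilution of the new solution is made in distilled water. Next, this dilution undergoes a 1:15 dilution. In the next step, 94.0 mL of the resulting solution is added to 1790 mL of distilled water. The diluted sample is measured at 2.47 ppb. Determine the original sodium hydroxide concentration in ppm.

Overall dilution factor = 11.99 × 8.005 × 4 × 15 × 20.04 = 1.15 × 10⁵.
Original = 2.47 ppb × 1.15 × 10⁵ = 2.85 × 10⁵ ppb = 285 ppm.

285 ppm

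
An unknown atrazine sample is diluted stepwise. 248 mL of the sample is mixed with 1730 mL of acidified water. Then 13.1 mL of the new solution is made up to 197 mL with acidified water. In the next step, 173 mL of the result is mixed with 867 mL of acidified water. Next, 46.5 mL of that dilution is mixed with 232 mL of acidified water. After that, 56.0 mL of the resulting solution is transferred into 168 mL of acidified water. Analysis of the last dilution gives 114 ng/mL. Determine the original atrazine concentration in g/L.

1.97 g/L

Overall dilution factor = 7.976 × 15.04 × 6.012 × 5.989 × 4 = 1.73 × 10⁴.
Original = 114 ng/mL × 1.73 × 10⁴ = 1.97 × 10⁶ ng/mL = 1.97 g/L.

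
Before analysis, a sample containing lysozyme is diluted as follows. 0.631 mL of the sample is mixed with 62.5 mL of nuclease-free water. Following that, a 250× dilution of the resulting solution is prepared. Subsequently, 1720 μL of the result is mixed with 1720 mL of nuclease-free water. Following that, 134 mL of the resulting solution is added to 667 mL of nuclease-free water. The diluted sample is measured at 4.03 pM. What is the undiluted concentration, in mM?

Overall dilution factor = 100.0 × 250 × 1001 × 5.978 = 1.50 × 10⁸.
Original = 4.03 pM × 1.50 × 10⁸ = 6.03 × 10⁸ pM = 0.603 mM.

0.603 mM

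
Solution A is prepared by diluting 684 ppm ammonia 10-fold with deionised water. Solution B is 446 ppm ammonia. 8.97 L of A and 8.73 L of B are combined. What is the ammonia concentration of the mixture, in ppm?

255 ppm

C_A = 684 ppm / 10 = 68.4 ppm.
C_mix = (C_A·V_A + C_B·V_B)/(V_A + V_B) = (68.4×8.97 + 446×8.73) / 17.70 = 255 ppm.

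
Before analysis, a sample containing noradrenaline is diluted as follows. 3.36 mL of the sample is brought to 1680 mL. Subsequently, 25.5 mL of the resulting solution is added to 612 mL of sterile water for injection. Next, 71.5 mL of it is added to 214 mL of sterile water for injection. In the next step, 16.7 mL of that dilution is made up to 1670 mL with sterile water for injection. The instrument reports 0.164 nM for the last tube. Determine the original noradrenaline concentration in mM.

Overall dilution factor = 500 × 25 × 3.993 × 100 = 4.99 × 10⁶.
Original = 0.164 nM × 4.99 × 10⁶ = 8.19 × 10⁵ nM = 0.819 mM.

0.819 mM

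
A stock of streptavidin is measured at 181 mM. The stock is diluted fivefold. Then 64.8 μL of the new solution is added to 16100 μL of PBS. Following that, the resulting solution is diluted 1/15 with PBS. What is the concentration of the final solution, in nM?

9670 nM

Overall dilution factor = 5 × 249.5 × 15 = 1.87 × 10⁴.
181 mM / 1.87 × 10⁴ = 9.67 × 10⁻³ mM = 9670 nM.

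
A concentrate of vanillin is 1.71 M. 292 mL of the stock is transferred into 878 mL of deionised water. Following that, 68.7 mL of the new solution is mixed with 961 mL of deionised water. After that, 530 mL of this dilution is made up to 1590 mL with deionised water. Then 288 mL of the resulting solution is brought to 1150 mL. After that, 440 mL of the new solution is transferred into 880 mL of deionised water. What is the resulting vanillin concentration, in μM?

792 μM

Overall dilution factor = 4.007 × 14.99 × 3 × 3.993 × 3 = 2158.
1.71 M / 2158 = 7.92 × 10⁻⁴ M = 792 μM.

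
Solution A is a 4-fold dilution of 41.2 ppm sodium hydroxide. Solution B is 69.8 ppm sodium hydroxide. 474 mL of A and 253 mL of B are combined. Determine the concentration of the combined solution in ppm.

C_A = 41.2 ppm / 4 = 10.3 ppm.
C_mix = (C_A·V_A + C_B·V_B)/(V_A + V_B) = (10.3×474 + 69.8×253) / 727.0 = 31.0 ppm.

31.0 ppm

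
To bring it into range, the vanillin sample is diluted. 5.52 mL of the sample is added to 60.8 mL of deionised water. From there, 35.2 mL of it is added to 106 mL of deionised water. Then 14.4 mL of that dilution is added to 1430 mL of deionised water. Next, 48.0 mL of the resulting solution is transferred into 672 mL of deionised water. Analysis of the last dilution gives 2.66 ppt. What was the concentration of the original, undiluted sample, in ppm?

0.193 ppm

Overall dilution factor = 12.01 × 4.011 × 100.3 × 15 = 7.25 × 10⁴.
Original = 2.66 ppt × 7.25 × 10⁴ = 1.93 × 10⁵ ppt = 0.193 ppm.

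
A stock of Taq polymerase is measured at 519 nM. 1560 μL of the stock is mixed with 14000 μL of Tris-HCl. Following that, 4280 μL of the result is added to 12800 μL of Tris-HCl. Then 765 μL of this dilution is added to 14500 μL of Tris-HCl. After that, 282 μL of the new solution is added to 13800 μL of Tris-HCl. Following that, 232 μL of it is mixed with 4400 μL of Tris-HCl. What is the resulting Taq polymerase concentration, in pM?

Overall dilution factor = 9.974 × 3.991 × 19.95 × 49.94 × 19.97 = 7.92 × 10⁵.
519 nM / 7.92 × 10⁵ = 6.55 × 10⁻⁴ nM = 0.655 pM.

0.655 pM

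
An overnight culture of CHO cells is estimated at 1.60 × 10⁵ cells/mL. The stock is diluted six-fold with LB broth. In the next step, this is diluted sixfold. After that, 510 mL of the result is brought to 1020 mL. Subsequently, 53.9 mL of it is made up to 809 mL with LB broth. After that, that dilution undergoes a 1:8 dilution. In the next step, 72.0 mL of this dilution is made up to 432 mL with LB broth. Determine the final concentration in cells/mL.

Overall dilution factor = 6 × 6 × 2 × 15.01 × 8 × 6 = 5.19 × 10⁴.
1.60 × 10⁵ cells/mL / 5.19 × 10⁴ = 3.08 cells/mL.

3.08 cells/mL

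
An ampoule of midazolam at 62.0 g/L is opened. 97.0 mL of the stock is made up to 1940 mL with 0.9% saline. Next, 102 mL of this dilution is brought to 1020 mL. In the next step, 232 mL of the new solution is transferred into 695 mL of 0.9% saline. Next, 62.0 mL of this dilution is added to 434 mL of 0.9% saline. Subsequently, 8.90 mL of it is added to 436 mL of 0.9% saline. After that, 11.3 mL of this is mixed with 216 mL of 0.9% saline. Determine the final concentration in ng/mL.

9.64 ng/mL

Overall dilution factor = 20 × 10 × 3.996 × 8 × 49.99 × 20.12 = 6.43 × 10⁶.
62.0 g/L / 6.43 × 10⁶ = 9.64 × 10⁻⁶ g/L = 9.64 ng/mL.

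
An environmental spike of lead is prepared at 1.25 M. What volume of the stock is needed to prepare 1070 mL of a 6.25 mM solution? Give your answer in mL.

5.35 mL

6.25 mM = 6.25 × 10⁻³ M.
V₁ = C₂V₂/C₁ = 6.25 × 10⁻³ × 1070 / 1.25 = 5.35 mL.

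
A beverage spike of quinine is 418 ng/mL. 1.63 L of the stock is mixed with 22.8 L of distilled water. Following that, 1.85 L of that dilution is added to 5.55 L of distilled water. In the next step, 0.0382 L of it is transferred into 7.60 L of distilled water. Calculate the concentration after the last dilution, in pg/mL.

Overall dilution factor = 14.99 × 4 × 200.0 = 1.20 × 10⁴.
418 ng/mL / 1.20 × 10⁴ = 0.0349 ng/mL = 34.9 pg/mL.

34.9 pg/mL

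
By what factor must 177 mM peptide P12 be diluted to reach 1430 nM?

1.24 × 10⁵

Factor = C₀/C_target = 177 mM / 1430 nM = 1.24 × 10⁵.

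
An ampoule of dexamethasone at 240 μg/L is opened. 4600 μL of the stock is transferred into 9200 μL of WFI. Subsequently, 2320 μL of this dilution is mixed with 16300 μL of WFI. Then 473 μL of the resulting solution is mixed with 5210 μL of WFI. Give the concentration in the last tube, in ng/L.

Overall dilution factor = 3 × 8.026 × 12.01 = 289.
240 μg/L / 289 = 0.830 μg/L = 830 ng/L.

830 ng/L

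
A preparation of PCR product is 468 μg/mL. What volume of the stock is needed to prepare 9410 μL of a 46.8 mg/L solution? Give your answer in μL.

46.8 mg/L = 46.8 μg/mL.
V₁ = C₂V₂/C₁ = 46.8 × 9410 / 468 = 941 μL.

941 μL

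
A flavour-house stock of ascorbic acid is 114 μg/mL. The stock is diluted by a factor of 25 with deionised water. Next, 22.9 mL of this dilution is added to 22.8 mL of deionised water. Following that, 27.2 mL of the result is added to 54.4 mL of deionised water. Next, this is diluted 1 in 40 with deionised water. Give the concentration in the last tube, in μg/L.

19.0 μg/L

Overall dilution factor = 25 × 1.996 × 3 × 40 = 5987.
114 μg/mL / 5987 = 0.0190 μg/mL = 19.0 μg/L.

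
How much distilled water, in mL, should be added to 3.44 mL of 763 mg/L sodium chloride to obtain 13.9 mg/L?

V₂ = C₁V₁/C₂ = 763 × 3.44 / 13.9 = 189 mL.
Diluent to add = V₂ − V₁ = 189 − 3.44 = 185 mL.

185 mL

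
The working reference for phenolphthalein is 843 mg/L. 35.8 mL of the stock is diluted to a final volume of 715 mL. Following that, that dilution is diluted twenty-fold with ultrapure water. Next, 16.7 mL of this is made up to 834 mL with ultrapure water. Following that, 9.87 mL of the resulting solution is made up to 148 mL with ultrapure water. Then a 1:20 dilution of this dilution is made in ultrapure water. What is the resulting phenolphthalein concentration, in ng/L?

Overall dilution factor = 19.97 × 20 × 49.94 × 14.99 × 20 = 5.98 × 10⁶.
843 mg/L / 5.98 × 10⁶ = 1.41 × 10⁻⁴ mg/L = 141 ng/L.

141 ng/L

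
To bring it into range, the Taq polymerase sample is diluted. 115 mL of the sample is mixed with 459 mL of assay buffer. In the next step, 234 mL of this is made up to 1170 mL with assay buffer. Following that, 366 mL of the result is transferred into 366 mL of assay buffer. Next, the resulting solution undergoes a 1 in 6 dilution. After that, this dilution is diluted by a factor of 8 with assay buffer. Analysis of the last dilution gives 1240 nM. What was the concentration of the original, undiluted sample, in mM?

Overall dilution factor = 4.991 × 5 × 2 × 6 × 8 = 2396.
Original = 1240 nM × 2396 = 2.97 × 10⁶ nM = 2.97 mM.

2.97 mM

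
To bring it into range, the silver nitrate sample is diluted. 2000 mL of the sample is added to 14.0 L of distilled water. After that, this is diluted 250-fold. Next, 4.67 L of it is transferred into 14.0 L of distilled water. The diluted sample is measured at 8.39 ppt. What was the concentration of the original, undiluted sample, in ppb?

67.1 ppb

Overall dilution factor = 8 × 250 × 3.998 = 7996.
Original = 8.39 ppt × 7996 = 6.71 × 10⁴ ppt = 67.1 ppb.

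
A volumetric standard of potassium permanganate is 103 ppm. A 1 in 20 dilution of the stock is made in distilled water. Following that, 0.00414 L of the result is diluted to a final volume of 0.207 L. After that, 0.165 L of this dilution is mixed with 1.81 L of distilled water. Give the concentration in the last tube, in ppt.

8610 ppt

Overall dilution factor = 20 × 50 × 11.97 = 1.20 × 10⁴.
103 ppm / 1.20 × 10⁴ = 8.61 × 10⁻³ ppm = 8610 ppt.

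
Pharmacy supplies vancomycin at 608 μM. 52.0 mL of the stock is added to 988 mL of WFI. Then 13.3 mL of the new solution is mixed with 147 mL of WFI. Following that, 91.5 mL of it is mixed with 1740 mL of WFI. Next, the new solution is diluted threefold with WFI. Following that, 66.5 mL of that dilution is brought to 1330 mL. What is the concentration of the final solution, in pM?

Overall dilution factor = 20 × 12.05 × 20.02 × 3 × 20 = 2.90 × 10⁵.
608 μM / 2.90 × 10⁵ = 2.10 × 10⁻³ μM = 2100 pM.

2100 pM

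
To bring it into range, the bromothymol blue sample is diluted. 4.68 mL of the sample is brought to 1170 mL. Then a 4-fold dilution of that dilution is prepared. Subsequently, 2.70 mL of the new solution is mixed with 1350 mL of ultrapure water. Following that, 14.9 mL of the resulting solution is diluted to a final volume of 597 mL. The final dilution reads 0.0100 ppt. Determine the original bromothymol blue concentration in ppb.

Overall dilution factor = 250 × 4 × 501 × 40.07 = 2.01 × 10⁷.
Original = 0.0100 ppt × 2.01 × 10⁷ = 2.01 × 10⁵ ppt = 201 ppb.

201 ppb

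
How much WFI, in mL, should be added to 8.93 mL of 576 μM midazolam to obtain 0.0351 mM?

138 mL

0.0351 mM = 35.1 μM.
V₂ = C₁V₁/C₂ = 576 × 8.93 / 35.1 = 147 mL.
Diluent to add = V₂ − V₁ = 147 − 8.93 = 138 mL.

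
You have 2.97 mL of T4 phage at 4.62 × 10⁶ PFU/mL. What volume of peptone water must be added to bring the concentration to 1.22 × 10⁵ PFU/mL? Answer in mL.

110 mL

V₂ = C₁V₁/C₂ = 4.62 × 10⁶ × 2.97 / 1.22 × 10⁵ = 112 mL.
Diluent to add = V₂ − V₁ = 112 − 2.97 = 110 mL.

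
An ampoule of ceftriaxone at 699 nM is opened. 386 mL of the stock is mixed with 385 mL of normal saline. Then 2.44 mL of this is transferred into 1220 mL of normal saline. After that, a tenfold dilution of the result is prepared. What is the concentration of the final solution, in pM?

69.9 pM

Overall dilution factor = 1.997 × 501 × 10 = 1.00 × 10⁴.
699 nM / 1.00 × 10⁴ = 0.0699 nM = 69.9 pM.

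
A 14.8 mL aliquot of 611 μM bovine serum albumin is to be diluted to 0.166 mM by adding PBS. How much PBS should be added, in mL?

39.7 mL

0.166 mM = 166 μM.
V₂ = C₁V₁/C₂ = 611 × 14.8 / 166 = 54.5 mL.
Diluent to add = V₂ − V₁ = 54.5 − 14.8 = 39.7 mL.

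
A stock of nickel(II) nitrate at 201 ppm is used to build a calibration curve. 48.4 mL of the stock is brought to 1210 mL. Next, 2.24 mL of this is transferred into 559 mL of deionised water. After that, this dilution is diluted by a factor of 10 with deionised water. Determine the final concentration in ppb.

3.21 ppb

Overall dilution factor = 25 × 250.6 × 10 = 6.26 × 10⁴.
201 ppm / 6.26 × 10⁴ = 3.21 × 10⁻³ ppm = 3.21 ppb.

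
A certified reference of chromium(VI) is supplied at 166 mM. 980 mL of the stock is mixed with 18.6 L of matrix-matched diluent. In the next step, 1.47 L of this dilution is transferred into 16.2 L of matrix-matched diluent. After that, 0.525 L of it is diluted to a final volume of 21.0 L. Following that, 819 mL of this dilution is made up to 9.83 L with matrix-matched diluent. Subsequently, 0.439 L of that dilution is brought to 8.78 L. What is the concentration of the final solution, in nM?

Overall dilution factor = 19.98 × 12.02 × 40 × 12.00 × 20 = 2.31 × 10⁶.
166 mM / 2.31 × 10⁶ = 7.20 × 10⁻⁵ mM = 72.0 nM.

72.0 nM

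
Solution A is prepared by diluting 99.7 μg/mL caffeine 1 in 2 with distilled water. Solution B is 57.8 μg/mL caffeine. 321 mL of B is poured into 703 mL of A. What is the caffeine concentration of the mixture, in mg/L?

52.3 mg/L

C_A = 99.7 μg/mL / 2 = 49.9 μg/mL.
C_mix = (C_A·V_A + C_B·V_B)/(V_A + V_B) = (49.9×703 + 57.8×321) / 1024 = 52.3 μg/mL = 52.3 mg/L.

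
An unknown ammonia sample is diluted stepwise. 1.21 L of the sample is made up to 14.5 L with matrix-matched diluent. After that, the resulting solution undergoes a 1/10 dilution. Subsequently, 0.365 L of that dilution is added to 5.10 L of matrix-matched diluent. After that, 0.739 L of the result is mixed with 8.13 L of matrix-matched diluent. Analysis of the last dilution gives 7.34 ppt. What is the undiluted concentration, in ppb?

158 ppb

Overall dilution factor = 11.98 × 10 × 14.97 × 12.00 = 2.15 × 10⁴.
Original = 7.34 ppt × 2.15 × 10⁴ = 1.58 × 10⁵ ppt = 158 ppb.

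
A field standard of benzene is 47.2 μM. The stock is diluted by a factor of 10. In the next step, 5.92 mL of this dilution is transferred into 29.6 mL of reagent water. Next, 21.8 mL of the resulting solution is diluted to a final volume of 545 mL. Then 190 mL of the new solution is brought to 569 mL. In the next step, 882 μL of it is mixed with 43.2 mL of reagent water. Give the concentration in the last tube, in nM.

Overall dilution factor = 10 × 6 × 25 × 2.995 × 49.98 = 2.25 × 10⁵.
47.2 μM / 2.25 × 10⁵ = 2.10 × 10⁻⁴ μM = 0.210 nM.

0.210 nM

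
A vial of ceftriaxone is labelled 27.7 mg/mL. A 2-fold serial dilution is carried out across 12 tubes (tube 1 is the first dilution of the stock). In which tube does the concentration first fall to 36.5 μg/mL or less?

tube 10

Tube n has concentration 27.7 mg/mL / 2ⁿ.
Need 2ⁿ ≥ 27.7 mg/mL / 36.5 μg/mL = 759, so n ≥ 9.57.
First such tube: n = 10.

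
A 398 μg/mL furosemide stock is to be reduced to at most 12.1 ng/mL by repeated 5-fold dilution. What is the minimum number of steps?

7

Need 5ⁿ ≥ 3.29 × 10⁴, so n ≥ log(3.29 × 10⁴)/log(5) = 6.46.
Minimum whole steps: n = 7.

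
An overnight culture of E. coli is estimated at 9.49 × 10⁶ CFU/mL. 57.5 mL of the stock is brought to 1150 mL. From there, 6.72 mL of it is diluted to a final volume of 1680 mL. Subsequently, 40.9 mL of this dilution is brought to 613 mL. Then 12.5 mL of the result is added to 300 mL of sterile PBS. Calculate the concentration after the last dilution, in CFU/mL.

Overall dilution factor = 20 × 250 × 14.99 × 25 = 1.87 × 10⁶.
9.49 × 10⁶ CFU/mL / 1.87 × 10⁶ = 5.07 CFU/mL.

5.07 CFU/mL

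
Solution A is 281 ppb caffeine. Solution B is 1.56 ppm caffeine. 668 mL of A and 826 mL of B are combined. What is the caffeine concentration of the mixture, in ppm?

0.988 ppm

C_B = 1.56 ppm = 1560 ppb.
C_mix = (C_A·V_A + C_B·V_B)/(V_A + V_B) = (281×668 + 1560×826) / 1494 = 988 ppb = 0.988 ppm.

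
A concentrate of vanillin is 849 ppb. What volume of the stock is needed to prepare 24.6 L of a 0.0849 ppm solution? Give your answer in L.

0.0849 ppm = 84.9 ppb.
V₁ = C₂V₂/C₁ = 84.9 × 24.6 / 849 = 2.46 L.

2.46 L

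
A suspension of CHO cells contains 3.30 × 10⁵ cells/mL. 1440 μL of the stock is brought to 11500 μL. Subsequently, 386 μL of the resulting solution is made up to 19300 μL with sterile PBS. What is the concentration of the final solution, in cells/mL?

Overall dilution factor = 7.986 × 50 = 399.
3.30 × 10⁵ cells/mL / 399 = 826 cells/mL.

826 cells/mL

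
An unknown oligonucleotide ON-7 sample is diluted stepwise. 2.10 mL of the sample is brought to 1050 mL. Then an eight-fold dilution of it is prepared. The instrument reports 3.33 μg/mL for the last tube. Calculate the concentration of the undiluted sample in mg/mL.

13.3 mg/mL

Overall dilution factor = 500 × 8 = 4000.
Original = 3.33 μg/mL × 4000 = 1.33 × 10⁴ μg/mL = 13.3 mg/mL.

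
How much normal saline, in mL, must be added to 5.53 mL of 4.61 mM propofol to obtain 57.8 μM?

436 mL

57.8 μM = 0.0578 mM.
V₂ = C₁V₁/C₂ = 4.61 × 5.53 / 0.0578 = 441 mL.
Diluent to add = V₂ − V₁ = 441 − 5.53 = 436 mL.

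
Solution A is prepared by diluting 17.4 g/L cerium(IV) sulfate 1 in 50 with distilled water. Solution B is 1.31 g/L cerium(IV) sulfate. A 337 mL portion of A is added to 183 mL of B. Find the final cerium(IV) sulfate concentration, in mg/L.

C_A = 17.4 g/L / 50 = 0.348 g/L.
C_mix = (C_A·V_A + C_B·V_B)/(V_A + V_B) = (0.348×337 + 1.31×183) / 520.0 = 0.687 g/L = 687 mg/L.

687 mg/L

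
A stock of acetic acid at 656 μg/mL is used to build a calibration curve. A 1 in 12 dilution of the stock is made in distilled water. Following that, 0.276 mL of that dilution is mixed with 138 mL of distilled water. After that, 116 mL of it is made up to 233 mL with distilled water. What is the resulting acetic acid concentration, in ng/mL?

Overall dilution factor = 12 × 501 × 2.009 = 1.21 × 10⁴.
656 μg/mL / 1.21 × 10⁴ = 0.0543 μg/mL = 54.3 ng/mL.

54.3 ng/mL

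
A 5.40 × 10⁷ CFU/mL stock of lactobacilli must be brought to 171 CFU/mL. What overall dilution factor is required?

3.16 × 10⁵

Factor = C₀/C_target = 5.40 × 10⁷ CFU/mL / 171 CFU/mL = 3.16 × 10⁵.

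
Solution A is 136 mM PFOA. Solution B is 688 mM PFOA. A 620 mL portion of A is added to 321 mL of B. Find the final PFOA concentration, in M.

C_mix = (C_A·V_A + C_B·V_B)/(V_A + V_B) = (136×620 + 688×321) / 941.0 = 324 mM = 0.324 M.

0.324 M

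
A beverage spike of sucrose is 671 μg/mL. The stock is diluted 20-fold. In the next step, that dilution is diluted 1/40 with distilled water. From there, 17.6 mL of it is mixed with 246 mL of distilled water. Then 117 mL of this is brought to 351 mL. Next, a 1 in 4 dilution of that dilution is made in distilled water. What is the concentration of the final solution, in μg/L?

4.67 μg/L

Overall dilution factor = 20 × 40 × 14.98 × 3 × 4 = 1.44 × 10⁵.
671 μg/mL / 1.44 × 10⁵ = 4.67 × 10⁻³ μg/mL = 4.67 μg/L.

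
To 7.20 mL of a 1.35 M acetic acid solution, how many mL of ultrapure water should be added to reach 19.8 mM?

19.8 mM = 0.0198 M.
V₂ = C₁V₁/C₂ = 1.35 × 7.20 / 0.0198 = 491 mL.
Diluent to add = V₂ − V₁ = 491 − 7.20 = 484 mL.

484 mL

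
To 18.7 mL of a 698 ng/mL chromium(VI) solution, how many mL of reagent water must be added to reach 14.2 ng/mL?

900 mL

V₂ = C₁V₁/C₂ = 698 × 18.7 / 14.2 = 919 mL.
Diluent to add = V₂ − V₁ = 919 − 18.7 = 900 mL.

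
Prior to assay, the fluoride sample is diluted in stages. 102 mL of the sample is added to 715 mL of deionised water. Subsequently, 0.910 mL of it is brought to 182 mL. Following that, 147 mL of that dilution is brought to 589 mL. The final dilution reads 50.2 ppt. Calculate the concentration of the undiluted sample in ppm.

Overall dilution factor = 8.010 × 200 × 4.007 = 6419.
Original = 50.2 ppt × 6419 = 3.22 × 10⁵ ppt = 0.322 ppm.

0.322 ppm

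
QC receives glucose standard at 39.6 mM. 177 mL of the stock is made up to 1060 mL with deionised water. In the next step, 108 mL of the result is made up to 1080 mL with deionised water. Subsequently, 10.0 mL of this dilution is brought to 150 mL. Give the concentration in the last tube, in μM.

44.1 μM

Overall dilution factor = 5.989 × 10 × 15 = 898.
39.6 mM / 898 = 0.0441 mM = 44.1 μM.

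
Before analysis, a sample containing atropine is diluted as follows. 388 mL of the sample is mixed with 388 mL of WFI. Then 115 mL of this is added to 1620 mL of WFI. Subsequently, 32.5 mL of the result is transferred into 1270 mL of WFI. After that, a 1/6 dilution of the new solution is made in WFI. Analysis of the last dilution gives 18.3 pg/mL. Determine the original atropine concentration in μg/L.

Overall dilution factor = 2 × 15.09 × 40.08 × 6 = 7256.
Original = 18.3 pg/mL × 7256 = 1.33 × 10⁵ pg/mL = 133 μg/L.

133 μg/L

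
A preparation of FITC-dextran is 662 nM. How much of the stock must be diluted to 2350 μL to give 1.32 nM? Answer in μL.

V₁ = C₂V₂/C₁ = 1.32 × 2350 / 662 = 4.69 μL.

4.69 μL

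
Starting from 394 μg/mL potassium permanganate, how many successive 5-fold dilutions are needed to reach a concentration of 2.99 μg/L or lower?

Need 5ⁿ ≥ 1.32 × 10⁵, so n ≥ log(1.32 × 10⁵)/log(5) = 7.32.
Minimum whole steps: n = 8.

8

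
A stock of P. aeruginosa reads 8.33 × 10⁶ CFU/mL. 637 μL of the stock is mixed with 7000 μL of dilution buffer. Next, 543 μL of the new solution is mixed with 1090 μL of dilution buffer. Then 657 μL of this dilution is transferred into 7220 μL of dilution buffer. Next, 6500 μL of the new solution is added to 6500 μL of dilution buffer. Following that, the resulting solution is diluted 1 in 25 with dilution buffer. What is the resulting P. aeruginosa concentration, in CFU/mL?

Overall dilution factor = 11.99 × 3.007 × 11.99 × 2 × 25 = 2.16 × 10⁴.
8.33 × 10⁶ CFU/mL / 2.16 × 10⁴ = 385 CFU/mL.

385 CFU/mL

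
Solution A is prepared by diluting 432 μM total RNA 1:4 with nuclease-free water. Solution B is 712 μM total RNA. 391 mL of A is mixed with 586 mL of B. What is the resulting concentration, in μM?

470 μM

C_A = 432 μM / 4 = 108 μM.
C_mix = (C_A·V_A + C_B·V_B)/(V_A + V_B) = (108×391 + 712×586) / 977.0 = 470 μM.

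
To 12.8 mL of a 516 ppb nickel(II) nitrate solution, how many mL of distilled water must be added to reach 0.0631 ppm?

91.9 mL

0.0631 ppm = 63.1 ppb.
V₂ = C₁V₁/C₂ = 516 × 12.8 / 63.1 = 105 mL.
Diluent to add = V₂ − V₁ = 105 − 12.8 = 91.9 mL.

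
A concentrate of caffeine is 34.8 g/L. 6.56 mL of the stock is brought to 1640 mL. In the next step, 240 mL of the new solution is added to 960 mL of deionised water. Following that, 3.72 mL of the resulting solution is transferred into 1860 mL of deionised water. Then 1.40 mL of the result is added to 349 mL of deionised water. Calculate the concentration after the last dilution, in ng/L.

Overall dilution factor = 250 × 5 × 501 × 250.3 = 1.57 × 10⁸.
34.8 g/L / 1.57 × 10⁸ = 2.22 × 10⁻⁷ g/L = 222 ng/L.

222 ng/L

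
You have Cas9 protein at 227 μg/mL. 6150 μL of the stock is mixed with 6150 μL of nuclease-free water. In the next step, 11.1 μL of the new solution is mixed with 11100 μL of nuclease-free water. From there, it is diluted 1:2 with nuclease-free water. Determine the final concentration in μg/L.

Overall dilution factor = 2 × 1001 × 2 = 4004.
227 μg/mL / 4004 = 0.0567 μg/mL = 56.7 μg/L.

56.7 μg/L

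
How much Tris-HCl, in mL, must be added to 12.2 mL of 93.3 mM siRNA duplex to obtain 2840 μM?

2840 μM = 2.84 mM.
V₂ = C₁V₁/C₂ = 93.3 × 12.2 / 2.84 = 401 mL.
Diluent to add = V₂ − V₁ = 401 − 12.2 = 389 mL.

389 mL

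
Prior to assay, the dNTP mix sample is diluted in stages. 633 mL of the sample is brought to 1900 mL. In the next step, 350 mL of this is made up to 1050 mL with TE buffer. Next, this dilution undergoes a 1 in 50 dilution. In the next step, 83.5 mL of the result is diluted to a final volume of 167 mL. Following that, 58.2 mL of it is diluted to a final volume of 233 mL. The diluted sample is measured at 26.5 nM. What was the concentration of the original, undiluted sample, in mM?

0.0955 mM

Overall dilution factor = 3.002 × 3 × 50 × 2 × 4.003 = 3605.
Original = 26.5 nM × 3605 = 9.55 × 10⁴ nM = 0.0955 mM.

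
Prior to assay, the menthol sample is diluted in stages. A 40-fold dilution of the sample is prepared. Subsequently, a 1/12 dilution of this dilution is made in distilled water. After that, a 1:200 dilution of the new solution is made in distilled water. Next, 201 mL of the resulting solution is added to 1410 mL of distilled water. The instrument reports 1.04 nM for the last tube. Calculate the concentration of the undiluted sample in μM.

Overall dilution factor = 40 × 12 × 200 × 8.015 = 7.69 × 10⁵.
Original = 1.04 nM × 7.69 × 10⁵ = 8.00 × 10⁵ nM = 800 μM.

800 μM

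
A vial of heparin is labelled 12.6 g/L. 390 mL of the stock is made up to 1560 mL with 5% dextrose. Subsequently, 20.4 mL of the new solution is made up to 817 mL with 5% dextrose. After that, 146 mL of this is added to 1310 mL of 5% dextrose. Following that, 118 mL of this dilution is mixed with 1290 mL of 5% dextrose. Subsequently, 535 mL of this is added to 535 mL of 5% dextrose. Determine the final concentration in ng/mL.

330 ng/mL

Overall dilution factor = 4 × 40.05 × 9.973 × 11.93 × 2 = 3.81 × 10⁴.
12.6 g/L / 3.81 × 10⁴ = 3.30 × 10⁻⁴ g/L = 330 ng/mL.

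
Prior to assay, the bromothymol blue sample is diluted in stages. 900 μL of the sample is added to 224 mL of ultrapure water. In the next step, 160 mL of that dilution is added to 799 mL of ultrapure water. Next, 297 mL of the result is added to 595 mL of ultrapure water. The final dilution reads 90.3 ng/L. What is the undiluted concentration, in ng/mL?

Overall dilution factor = 249.9 × 5.994 × 3.003 = 4498.
Original = 90.3 ng/L × 4498 = 4.06 × 10⁵ ng/L = 406 ng/mL.

406 ng/mL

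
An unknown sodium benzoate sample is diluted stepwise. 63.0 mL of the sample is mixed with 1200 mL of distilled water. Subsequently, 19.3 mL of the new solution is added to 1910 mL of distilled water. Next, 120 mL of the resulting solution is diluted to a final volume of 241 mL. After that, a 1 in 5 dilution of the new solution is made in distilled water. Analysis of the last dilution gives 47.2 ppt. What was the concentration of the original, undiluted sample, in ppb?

950 ppb

Overall dilution factor = 20.05 × 99.96 × 2.008 × 5 = 2.01 × 10⁴.
Original = 47.2 ppt × 2.01 × 10⁴ = 9.50 × 10⁵ ppt = 950 ppb.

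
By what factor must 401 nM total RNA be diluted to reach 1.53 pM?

2.62 × 10⁵

Factor = C₀/C_target = 401 nM / 1.53 pM = 2.62 × 10⁵.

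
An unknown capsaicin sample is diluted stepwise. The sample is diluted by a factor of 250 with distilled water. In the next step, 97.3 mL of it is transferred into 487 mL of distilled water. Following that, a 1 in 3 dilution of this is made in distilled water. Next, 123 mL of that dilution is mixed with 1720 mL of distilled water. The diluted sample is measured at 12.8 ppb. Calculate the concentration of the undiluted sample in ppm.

Overall dilution factor = 250 × 6.005 × 3 × 14.98 = 6.75 × 10⁴.
Original = 12.8 ppb × 6.75 × 10⁴ = 8.64 × 10⁵ ppb = 864 ppm.

864 ppm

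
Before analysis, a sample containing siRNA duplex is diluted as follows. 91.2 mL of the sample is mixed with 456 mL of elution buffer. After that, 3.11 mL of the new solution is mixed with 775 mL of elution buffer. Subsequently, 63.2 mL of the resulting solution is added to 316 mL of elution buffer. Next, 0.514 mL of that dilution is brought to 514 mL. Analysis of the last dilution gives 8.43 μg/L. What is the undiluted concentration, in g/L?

Overall dilution factor = 6 × 250.2 × 6 × 1000 = 9.01 × 10⁶.
Original = 8.43 μg/L × 9.01 × 10⁶ = 7.59 × 10⁷ μg/L = 75.9 g/L.

75.9 g/L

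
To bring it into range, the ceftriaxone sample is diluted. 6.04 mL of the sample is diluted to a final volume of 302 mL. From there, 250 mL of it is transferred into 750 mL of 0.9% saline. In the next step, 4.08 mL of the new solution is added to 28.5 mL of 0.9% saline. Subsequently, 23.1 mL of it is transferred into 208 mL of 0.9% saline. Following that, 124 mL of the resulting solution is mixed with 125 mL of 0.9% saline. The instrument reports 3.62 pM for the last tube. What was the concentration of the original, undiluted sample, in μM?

0.116 μM

Overall dilution factor = 50 × 4 × 7.985 × 10.00 × 2.008 = 3.21 × 10⁴.
Original = 3.62 pM × 3.21 × 10⁴ = 1.16 × 10⁵ pM = 0.116 μM.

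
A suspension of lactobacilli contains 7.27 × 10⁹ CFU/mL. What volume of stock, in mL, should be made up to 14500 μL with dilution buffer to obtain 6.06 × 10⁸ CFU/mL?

V₁ = C₂V₂/C₁ = 6.06 × 10⁸ × 14500 / 7.27 × 10⁹ = 1209 μL = 1.21 mL.

1.21 mL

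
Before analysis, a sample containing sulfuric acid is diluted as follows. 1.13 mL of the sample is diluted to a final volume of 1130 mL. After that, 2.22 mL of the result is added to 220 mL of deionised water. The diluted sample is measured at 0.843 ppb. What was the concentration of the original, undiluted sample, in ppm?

84.4 ppm

Overall dilution factor = 1000 × 100.1 = 1.00 × 10⁵.
Original = 0.843 ppb × 1.00 × 10⁵ = 8.44 × 10⁴ ppb = 84.4 ppm.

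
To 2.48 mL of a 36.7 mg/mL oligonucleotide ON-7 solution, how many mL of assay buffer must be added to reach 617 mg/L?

617 mg/L = 0.617 mg/mL.
V₂ = C₁V₁/C₂ = 36.7 × 2.48 / 0.617 = 148 mL.
Diluent to add = V₂ − V₁ = 148 − 2.48 = 145 mL.

145 mL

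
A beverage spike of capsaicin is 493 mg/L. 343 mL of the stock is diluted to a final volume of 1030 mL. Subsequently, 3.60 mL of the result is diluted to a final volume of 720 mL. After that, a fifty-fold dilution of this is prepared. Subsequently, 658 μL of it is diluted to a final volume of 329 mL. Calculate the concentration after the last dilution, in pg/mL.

Overall dilution factor = 3.003 × 200 × 50 × 500 = 1.50 × 10⁷.
493 mg/L / 1.50 × 10⁷ = 3.28 × 10⁻⁵ mg/L = 32.8 pg/mL.

32.8 pg/mL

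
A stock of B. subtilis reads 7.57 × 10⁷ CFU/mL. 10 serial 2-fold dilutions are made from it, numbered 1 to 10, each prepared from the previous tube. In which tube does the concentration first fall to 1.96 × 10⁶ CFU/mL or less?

Tube n has concentration 7.57 × 10⁷ CFU/mL / 2ⁿ.
Need 2ⁿ ≥ 7.57 × 10⁷ CFU/mL / 1.96 × 10⁶ CFU/mL = 38.6, so n ≥ 5.27.
First such tube: n = 6.

tube 6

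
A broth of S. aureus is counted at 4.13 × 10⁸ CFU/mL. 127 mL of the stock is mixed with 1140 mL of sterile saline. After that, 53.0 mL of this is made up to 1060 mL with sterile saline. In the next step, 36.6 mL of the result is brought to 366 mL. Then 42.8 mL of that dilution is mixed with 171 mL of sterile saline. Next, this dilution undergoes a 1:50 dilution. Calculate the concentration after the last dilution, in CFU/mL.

Overall dilution factor = 9.976 × 20 × 10 × 4.995 × 50 = 4.98 × 10⁵.
4.13 × 10⁸ CFU/mL / 4.98 × 10⁵ = 829 CFU/mL.

829 CFU/mL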